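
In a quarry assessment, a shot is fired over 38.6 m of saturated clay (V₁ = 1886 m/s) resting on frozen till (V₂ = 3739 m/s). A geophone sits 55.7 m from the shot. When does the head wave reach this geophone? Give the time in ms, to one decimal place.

t = x/V₂ + 2h·√(V₂²−V₁²)/(V₁V₂).
√(V₂²−V₁²) = √(3739²−1886²) = 3228.5 m/s; delay term = 2·38.6·3228.5/(1886·3739) = 0.03534 s.
t = 55.7/3739 + 0.03534 = 0.05024 s.

50.2 ms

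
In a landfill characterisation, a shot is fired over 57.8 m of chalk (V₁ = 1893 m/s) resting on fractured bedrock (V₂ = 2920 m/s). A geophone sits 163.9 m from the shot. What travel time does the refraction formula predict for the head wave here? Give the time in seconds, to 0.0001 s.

t = x/V₂ + 2h·√(V₂²−V₁²)/(V₁V₂).
√(V₂²−V₁²) = √(2920²−1893²) = 2223.3 m/s; delay term = 2·57.8·2223.3/(1893·2920) = 0.04650 s.
t = 163.9/2920 + 0.04650 = 0.10263 s.

0.1026 s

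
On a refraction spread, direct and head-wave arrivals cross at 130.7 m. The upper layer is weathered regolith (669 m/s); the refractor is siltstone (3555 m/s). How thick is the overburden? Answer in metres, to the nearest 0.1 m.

h = (x_cross/2)·√((V₂−V₁)/(V₂+V₁)).
(V₂−V₁)/(V₂+V₁) = (3555−669)/(3555+669) = 0.6832; √ = 0.8266.
h = (130.7/2)·0.8266 = 54.02 m.

54.0 m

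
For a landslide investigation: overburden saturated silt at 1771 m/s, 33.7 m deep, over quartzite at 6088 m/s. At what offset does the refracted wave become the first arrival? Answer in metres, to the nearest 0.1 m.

90.9 m

θ_c = arcsin(1771/6088) = 16.91°, so cos θ_c = 0.9568 and tᵢ = 2h cos θ_c/V₁ = 0.0364 s.
At crossover x/V₁ = x/V₂ + tᵢ ⇒ x = tᵢ/(1/V₁ − 1/V₂) = 0.03641/(5.6465e-04 − 1.6426e-04) = 90.94 m.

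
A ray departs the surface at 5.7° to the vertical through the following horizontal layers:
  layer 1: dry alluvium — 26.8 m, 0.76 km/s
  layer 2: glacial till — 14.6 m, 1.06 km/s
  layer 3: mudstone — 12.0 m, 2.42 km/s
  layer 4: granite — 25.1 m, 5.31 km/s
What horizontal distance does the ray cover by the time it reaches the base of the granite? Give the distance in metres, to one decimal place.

Apply Snell's law at each interface; in layer i the horizontal offset is hᵢ·tan θᵢ.
Layer 1: θ = 5.70°; offset = 26.8·tan 5.70° = 2.675 m.
Layer 2: sin θ = 1.06·sin 5.7°/0.76 = 0.1385, θ = 7.96°; offset = 14.6·tan 7.96° = 2.042 m.
Layer 3: sin θ = 2.42·sin 5.7°/0.76 = 0.3163, θ = 18.44°; offset = 12.0·tan 18.44° = 4.000 m.
Layer 4: sin θ = 5.31·sin 5.7°/0.76 = 0.6939, θ = 43.94°; offset = 25.1·tan 43.94° = 24.190 m.
Σ offsets = 32.907 m.

32.9 m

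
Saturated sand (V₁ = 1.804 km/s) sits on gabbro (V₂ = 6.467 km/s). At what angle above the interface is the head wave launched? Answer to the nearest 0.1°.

73.8°

At critical incidence the refracted ray runs along the interface (θ₂ = 90°), so sin θ_c = V₁/V₂.
θ_c = arcsin(1.804/6.467) = arcsin 0.2790 = 16.20°.
Measured from the interface: 90° − 16.20° = 73.80°.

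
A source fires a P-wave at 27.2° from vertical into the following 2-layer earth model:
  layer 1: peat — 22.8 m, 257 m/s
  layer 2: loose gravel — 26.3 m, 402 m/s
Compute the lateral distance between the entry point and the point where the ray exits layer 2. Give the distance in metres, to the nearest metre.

39 m

Ray parameter p = sin 27.2° / 257 m/s = 1.7786e-03 s/m.
Layer 1: θ = 27.20°; offset = 22.8·tan 27.20° = 11.718 m.
Layer 2: sin θ = p·402 = 0.7150 → θ = 45.64°; offset = 26.3·tan 45.64° = 26.897 m.
Total horizontal offset = 38.614 m.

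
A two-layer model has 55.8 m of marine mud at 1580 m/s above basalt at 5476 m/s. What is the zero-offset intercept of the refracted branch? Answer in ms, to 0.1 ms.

67.6 ms

θ_c = arcsin(V₁/V₂) = arcsin(1580/5476) = 16.77°; cos θ_c = 0.9575.
tᵢ = 2h·cos θ_c / V₁ = 2·55.8·0.9575 / 1580 = 0.06763 s.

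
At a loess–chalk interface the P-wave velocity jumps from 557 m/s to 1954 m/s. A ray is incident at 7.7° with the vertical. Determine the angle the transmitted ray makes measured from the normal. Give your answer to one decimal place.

28.0°

Snell's law: sin θ₂ = (V₂/V₁)·sin θ₁ = (1954/557)·sin 7.7° = 0.4700.
θ₂ = sin⁻¹(0.4700) = 28.04° (from vertical).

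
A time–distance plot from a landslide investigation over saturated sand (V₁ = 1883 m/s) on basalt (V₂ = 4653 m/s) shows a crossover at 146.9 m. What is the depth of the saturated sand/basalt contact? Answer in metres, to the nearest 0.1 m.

x_cross = 2h·√((V₂+V₁)/(V₂−V₁)) → h = x_cross / (2·√((V₂+V₁)/(V₂−V₁))).
√((V₂+V₁)/(V₂−V₁)) = √((4653+1883)/(4653−1883)) = 1.5361.
h = 146.9 / (2·1.5361) = 47.82 m.

47.8 m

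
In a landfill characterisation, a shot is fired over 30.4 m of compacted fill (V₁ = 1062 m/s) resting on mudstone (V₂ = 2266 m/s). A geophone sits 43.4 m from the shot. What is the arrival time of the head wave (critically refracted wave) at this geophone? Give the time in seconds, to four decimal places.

θ_c = arcsin(V₁/V₂) = arcsin(1062/2266) = 27.95°, cos θ_c = 0.8834.
Intercept time tᵢ = 2h cos θ_c / V₁ = 2·30.4·0.8834/1062 = 0.05057 s.
t = x/V₂ + tᵢ = 43.4/2266 + 0.05057 = 0.06973 s.

0.0697 s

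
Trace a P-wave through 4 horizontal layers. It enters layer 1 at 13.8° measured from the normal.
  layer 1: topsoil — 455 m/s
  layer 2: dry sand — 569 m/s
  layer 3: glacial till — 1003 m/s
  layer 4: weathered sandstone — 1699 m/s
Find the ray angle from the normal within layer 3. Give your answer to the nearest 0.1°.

Ray parameter p = sin 13.8° / 455 = 5.2425e-04 s/m.
sin θ_3 = p·V_3 = 5.2425e-04 × 1003 = 0.5258.
θ_3 = 31.72° from the vertical.

31.7°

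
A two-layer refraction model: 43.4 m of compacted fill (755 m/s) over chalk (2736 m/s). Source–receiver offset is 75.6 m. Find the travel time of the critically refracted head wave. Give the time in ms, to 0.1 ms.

t = x/V₂ + 2h·√(V₂²−V₁²)/(V₁V₂).
√(V₂²−V₁²) = √(2736²−755²) = 2629.8 m/s; delay term = 2·43.4·2629.8/(755·2736) = 0.11050 s.
t = 75.6/2736 + 0.11050 = 0.13813 s.

138.1 ms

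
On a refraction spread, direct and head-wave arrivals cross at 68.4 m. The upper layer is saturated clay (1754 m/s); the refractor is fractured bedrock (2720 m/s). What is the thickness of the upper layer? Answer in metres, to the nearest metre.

h = (x_cross/2)·√((V₂−V₁)/(V₂+V₁)).
(V₂−V₁)/(V₂+V₁) = (2720−1754)/(2720+1754) = 0.2159; √ = 0.4647.
h = (68.4/2)·0.4647 = 15.89 m.

16 m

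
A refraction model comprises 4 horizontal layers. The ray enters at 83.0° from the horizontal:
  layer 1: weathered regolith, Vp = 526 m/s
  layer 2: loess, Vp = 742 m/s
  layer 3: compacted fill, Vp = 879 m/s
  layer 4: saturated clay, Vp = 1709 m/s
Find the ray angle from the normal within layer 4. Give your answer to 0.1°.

23.3°

From the normal: θ₁ = 90° − 83.0° = 7.0°.
Snell's law across each interface conserves sin θ / V, so sin θ_4 = V_4·sin θ₁/V₁.
sin θ_4 = 1709 × sin 7.0° / 526 = 0.3960.
θ_4 = arcsin 0.3960 = 23.33°.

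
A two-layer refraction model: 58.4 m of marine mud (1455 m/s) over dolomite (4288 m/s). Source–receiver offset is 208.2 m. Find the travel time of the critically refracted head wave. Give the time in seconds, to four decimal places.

θ_c = arcsin(V₁/V₂) = arcsin(1455/4288) = 19.84°, cos θ_c = 0.9407.
Intercept time tᵢ = 2h cos θ_c / V₁ = 2·58.4·0.9407/1455 = 0.07551 s.
t = x/V₂ + tᵢ = 208.2/4288 + 0.07551 = 0.12407 s.

0.1241 s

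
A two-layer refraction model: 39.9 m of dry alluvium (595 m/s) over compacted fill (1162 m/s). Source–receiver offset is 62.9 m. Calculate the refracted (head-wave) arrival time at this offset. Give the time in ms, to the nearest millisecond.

t = x/V₂ + 2h·√(V₂²−V₁²)/(V₁V₂).
√(V₂²−V₁²) = √(1162²−595²) = 998.1 m/s; delay term = 2·39.9·998.1/(595·1162) = 0.11520 s.
t = 62.9/1162 + 0.11520 = 0.16933 s.

169 ms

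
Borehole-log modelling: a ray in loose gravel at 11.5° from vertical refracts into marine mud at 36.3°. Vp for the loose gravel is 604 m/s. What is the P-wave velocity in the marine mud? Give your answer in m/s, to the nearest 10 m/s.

sin 11.5° = 0.1994; sin 36.3° = 0.5920.
V₂ = V₁·(sin θ₂/sin θ₁) = 604·(0.5920/0.1994) = 1793.55 m/s.

1790 m/s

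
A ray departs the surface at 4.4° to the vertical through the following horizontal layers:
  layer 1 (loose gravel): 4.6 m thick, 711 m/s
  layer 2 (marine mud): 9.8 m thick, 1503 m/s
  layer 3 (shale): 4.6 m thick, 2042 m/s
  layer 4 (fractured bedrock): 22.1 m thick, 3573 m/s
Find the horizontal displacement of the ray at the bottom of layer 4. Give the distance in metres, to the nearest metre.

12 m

Apply Snell's law at each interface; in layer i the horizontal offset is hᵢ·tan θᵢ.
Layer 1: θ = 4.40°; offset = 4.6·tan 4.40° = 0.354 m.
Layer 2: sin θ = 1503·sin 4.4°/711 = 0.1622, θ = 9.33°; offset = 9.8·tan 9.33° = 1.611 m.
Layer 3: sin θ = 2042·sin 4.4°/711 = 0.2203, θ = 12.73°; offset = 4.6·tan 12.73° = 1.039 m.
Layer 4: sin θ = 3573·sin 4.4°/711 = 0.3855, θ = 22.68°; offset = 22.1·tan 22.68° = 9.234 m.
Summing the layer offsets gives 12.238 m.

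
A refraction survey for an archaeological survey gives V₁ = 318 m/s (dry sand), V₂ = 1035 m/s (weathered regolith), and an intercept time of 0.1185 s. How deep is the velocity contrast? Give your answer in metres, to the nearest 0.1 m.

θ_c = arcsin(318/1035) = 17.89°; cos θ_c = 0.9516.
tᵢ = 2h cos θ_c/V₁ ⇒ h = tᵢ·V₁/(2 cos θ_c) = 0.1185·318/(2·0.9516) = 19.80 m.

19.8 m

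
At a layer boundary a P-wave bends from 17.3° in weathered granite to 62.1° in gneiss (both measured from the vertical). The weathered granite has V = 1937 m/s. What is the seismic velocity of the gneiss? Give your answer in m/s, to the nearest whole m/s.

5757 m/s

sin 17.3° = 0.2974; sin 62.1° = 0.8838.
V₂ = V₁·(sin θ₂/sin θ₁) = 1937·(0.8838/0.2974) = 5756.55 m/s.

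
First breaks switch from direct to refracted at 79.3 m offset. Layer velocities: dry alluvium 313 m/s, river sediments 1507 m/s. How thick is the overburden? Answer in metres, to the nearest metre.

32 m

x_cross = 2h·√((V₂+V₁)/(V₂−V₁)) → h = x_cross / (2·√((V₂+V₁)/(V₂−V₁))).
√((V₂+V₁)/(V₂−V₁)) = √((1507+313)/(1507−313)) = 1.2346.
h = 79.3 / (2·1.2346) = 32.12 m.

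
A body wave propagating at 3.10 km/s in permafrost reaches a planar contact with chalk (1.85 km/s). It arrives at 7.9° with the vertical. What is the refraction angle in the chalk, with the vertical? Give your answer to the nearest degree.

sin θ₁/V₁ = sin θ₂/V₂ ⇒ sin θ₂ = 1.85·sin 7.9°/3.10 = 1.85·0.1374/3.10 = 0.0820.
θ₂ = arcsin 0.0820 = 4.70° from the normal.

5°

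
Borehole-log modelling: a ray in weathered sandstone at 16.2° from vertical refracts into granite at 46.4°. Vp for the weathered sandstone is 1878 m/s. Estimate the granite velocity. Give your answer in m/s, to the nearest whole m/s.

4875 m/s

Snell's law: sin 16.2°/V₁ = sin 46.4°/V₂.
V₂ = V₁·sin 46.4°/sin 16.2° = 1878 × 2.5957 = 4874.69 m/s.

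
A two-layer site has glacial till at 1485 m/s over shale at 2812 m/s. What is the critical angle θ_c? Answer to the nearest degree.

32°

At critical incidence the refracted ray runs along the interface (θ₂ = 90°), so sin θ_c = V₁/V₂.
θ_c = arcsin(1485/2812) = arcsin 0.5281 = 31.88°.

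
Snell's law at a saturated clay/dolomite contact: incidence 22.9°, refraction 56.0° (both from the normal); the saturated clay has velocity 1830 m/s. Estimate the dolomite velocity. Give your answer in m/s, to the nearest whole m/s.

3899 m/s

Snell's law: sin 22.9°/V₁ = sin 56.0°/V₂.
V₂ = V₁·sin 56.0°/sin 22.9° = 1830 × 2.1305 = 3898.86 m/s.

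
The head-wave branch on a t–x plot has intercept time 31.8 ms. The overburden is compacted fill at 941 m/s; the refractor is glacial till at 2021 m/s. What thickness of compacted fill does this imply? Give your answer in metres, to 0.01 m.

16.91 m

h = tᵢ·V₁·V₂ / (2·√(V₂²−V₁²)).
√(V₂²−V₁²) = √(2021² − 941²) = 1788.6 m/s.
h = 0.0318 s × 941 × 2021 / (2 × 1788.6) = 16.91 m.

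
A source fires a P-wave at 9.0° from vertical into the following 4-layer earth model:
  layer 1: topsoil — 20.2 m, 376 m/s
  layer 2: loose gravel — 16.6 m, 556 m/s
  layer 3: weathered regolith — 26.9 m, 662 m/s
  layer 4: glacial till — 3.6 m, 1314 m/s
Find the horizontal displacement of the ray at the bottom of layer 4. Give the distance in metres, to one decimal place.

17.2 m

Ray parameter p = sin 9.0° / 376 m/s = 4.1605e-04 s/m.
Layer 1: θ = 9.00°; offset = 20.2·tan 9.00° = 3.199 m.
Layer 2: sin θ = p·556 = 0.2313 → θ = 13.37°; offset = 16.6·tan 13.37° = 3.947 m.
Layer 3: sin θ = p·662 = 0.2754 → θ = 15.99°; offset = 26.9·tan 15.99° = 7.707 m.
Layer 4: sin θ = p·1314 = 0.5467 → θ = 33.14°; offset = 3.6·tan 33.14° = 2.350 m.
Σ offsets = 17.204 m.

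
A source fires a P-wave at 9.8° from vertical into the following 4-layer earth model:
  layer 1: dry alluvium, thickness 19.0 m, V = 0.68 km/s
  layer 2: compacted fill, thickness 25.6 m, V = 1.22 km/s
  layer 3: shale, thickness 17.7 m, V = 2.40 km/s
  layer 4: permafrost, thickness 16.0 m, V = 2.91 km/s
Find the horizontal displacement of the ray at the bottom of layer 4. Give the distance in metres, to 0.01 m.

41.80 m

Ray parameter p = sin 9.8° / 0.68 km/s = 2.5031e-01 s/km.
Layer 1: θ = 9.80°; offset = 19.0·tan 9.80° = 3.2819 m.
Layer 2: sin θ = p·1.22 = 0.3054 → θ = 17.78°; offset = 25.6·tan 17.78° = 8.2098 m.
Layer 3: sin θ = p·2.40 = 0.6007 → θ = 36.92°; offset = 17.7·tan 36.92° = 13.3006 m.
Layer 4: sin θ = p·2.91 = 0.7284 → θ = 46.75°; offset = 16.0·tan 46.75° = 17.0098 m.
Σ offsets = 41.8020 m.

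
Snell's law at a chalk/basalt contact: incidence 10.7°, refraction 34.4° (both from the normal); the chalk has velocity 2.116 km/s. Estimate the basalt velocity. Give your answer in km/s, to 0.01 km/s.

6.44 km/s

Snell's law: sin 10.7°/V₁ = sin 34.4°/V₂.
V₂ = V₁·sin 34.4°/sin 10.7° = 2.116 × 3.0429 = 6.44 km/s.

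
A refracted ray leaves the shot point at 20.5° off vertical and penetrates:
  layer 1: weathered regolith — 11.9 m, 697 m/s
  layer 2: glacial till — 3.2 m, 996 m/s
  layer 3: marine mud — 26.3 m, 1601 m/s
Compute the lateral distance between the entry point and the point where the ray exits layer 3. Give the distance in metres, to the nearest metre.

Apply Snell's law at each interface; in layer i the horizontal offset is hᵢ·tan θᵢ.
Layer 1: θ = 20.50°; offset = 11.9·tan 20.50° = 4.449 m.
Layer 2: sin θ = 996·sin 20.5°/697 = 0.5004, θ = 30.03°; offset = 3.2·tan 30.03° = 1.850 m.
Layer 3: sin θ = 1601·sin 20.5°/697 = 0.8044, θ = 53.55°; offset = 26.3·tan 53.55° = 35.613 m.
Summing the layer offsets gives 41.912 m.

42 m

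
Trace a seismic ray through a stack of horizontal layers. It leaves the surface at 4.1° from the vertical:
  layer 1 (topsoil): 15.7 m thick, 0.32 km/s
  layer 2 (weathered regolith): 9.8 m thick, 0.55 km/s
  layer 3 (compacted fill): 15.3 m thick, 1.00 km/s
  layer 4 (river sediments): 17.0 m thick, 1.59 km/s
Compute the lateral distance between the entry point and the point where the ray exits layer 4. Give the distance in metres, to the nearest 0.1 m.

12.3 m

Ray parameter p = sin 4.1° / 0.32 km/s = 2.2343e-01 s/km.
Layer 1: θ = 4.10°; offset = 15.7·tan 4.10° = 1.125 m.
Layer 2: sin θ = p·0.55 = 0.1229 → θ = 7.06°; offset = 9.8·tan 7.06° = 1.213 m.
Layer 3: sin θ = p·1.00 = 0.2234 → θ = 12.91°; offset = 15.3·tan 12.91° = 3.507 m.
Layer 4: sin θ = p·1.59 = 0.3553 → θ = 20.81°; offset = 17.0·tan 20.81° = 6.461 m.
Σ offsets = 12.307 m.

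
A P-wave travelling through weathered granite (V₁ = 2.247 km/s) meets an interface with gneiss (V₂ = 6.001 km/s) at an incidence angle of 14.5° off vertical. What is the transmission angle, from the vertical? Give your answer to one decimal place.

42.0°

sin θ₁/V₁ = sin θ₂/V₂ ⇒ sin θ₂ = 6.001·sin 14.5°/2.247 = 6.001·0.2504/2.247 = 0.6687.
θ₂ = sin⁻¹(0.6687) = 41.97° (from vertical).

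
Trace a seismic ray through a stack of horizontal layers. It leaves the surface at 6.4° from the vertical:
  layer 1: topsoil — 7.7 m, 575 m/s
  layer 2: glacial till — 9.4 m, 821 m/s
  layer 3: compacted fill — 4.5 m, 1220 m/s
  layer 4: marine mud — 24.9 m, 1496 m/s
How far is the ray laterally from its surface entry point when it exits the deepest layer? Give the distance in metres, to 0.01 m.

Apply Snell's law at each interface; in layer i the horizontal offset is hᵢ·tan θᵢ.
Layer 1: θ = 6.40°; offset = 7.7·tan 6.40° = 0.8637 m.
Layer 2: sin θ = 821·sin 6.4°/575 = 0.1592, θ = 9.16°; offset = 9.4·tan 9.16° = 1.5154 m.
Layer 3: sin θ = 1220·sin 6.4°/575 = 0.2365, θ = 13.68°; offset = 4.5·tan 13.68° = 1.0954 m.
Layer 4: sin θ = 1496·sin 6.4°/575 = 0.2900, θ = 16.86°; offset = 24.9·tan 16.86° = 7.5456 m.
Summing the layer offsets gives 11.0201 m.

11.02 m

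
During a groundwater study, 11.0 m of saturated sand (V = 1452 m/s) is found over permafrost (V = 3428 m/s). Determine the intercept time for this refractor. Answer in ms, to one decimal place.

θ_c = arcsin(V₁/V₂) = arcsin(1452/3428) = 25.06°; cos θ_c = 0.9059.
tᵢ = 2h·cos θ_c / V₁ = 2·11.0·0.9059 / 1452 = 0.01373 s.

13.7 ms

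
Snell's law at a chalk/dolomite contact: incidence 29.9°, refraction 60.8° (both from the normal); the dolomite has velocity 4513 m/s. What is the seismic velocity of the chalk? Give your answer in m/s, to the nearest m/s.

Snell's law: sin 29.9°/V₁ = sin 60.8°/V₂.
V₁ = V₂·sin 29.9°/sin 60.8° = 4513 × 0.5711 = 2577.18 m/s.

2577 m/s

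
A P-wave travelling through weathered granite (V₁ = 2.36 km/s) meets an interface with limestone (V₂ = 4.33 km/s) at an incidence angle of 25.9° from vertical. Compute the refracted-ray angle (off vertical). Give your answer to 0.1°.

53.3°

Snell's law: sin θ₂ = (V₂/V₁)·sin θ₁ = (4.33/2.36)·sin 25.9° = 0.8014.
θ₂ = sin⁻¹(0.8014) = 53.27° (from vertical).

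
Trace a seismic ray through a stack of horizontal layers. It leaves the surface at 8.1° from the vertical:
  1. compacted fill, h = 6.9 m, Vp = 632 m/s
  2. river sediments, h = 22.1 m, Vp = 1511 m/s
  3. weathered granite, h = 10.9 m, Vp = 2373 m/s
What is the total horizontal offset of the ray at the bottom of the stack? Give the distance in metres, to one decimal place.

15.7 m

Apply Snell's law at each interface; in layer i the horizontal offset is hᵢ·tan θᵢ.
Layer 1: θ = 8.10°; offset = 6.9·tan 8.10° = 0.982 m.
Layer 2: sin θ = 1511·sin 8.1°/632 = 0.3369, θ = 19.69°; offset = 22.1·tan 19.69° = 7.907 m.
Layer 3: sin θ = 2373·sin 8.1°/632 = 0.5290, θ = 31.94°; offset = 10.9·tan 31.94° = 6.796 m.
Summing the layer offsets gives 15.685 m.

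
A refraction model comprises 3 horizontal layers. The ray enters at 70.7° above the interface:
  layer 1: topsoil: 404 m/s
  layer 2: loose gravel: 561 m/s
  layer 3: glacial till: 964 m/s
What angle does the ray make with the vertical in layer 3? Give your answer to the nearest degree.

52°

From the normal: θ₁ = 90° − 70.7° = 19.3°.
Ray parameter p = sin 19.3° / 404 = 8.1810e-04 s/m.
sin θ_3 = p·V_3 = 8.1810e-04 × 964 = 0.7887.
θ_3 = arcsin 0.7887 = 52.06°.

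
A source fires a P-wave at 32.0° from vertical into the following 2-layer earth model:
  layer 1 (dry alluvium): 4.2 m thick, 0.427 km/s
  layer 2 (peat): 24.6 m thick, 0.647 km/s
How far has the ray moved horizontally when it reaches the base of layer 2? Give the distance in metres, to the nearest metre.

Ray parameter p = sin 32.0° / 0.427 km/s = 1.2410e+00 s/km.
Layer 1: θ = 32.00°; offset = 4.2·tan 32.00° = 2.624 m.
Layer 2: sin θ = p·0.647 = 0.8029 → θ = 53.41°; offset = 24.6·tan 53.41° = 33.139 m.
Total horizontal offset = 35.763 m.

36 m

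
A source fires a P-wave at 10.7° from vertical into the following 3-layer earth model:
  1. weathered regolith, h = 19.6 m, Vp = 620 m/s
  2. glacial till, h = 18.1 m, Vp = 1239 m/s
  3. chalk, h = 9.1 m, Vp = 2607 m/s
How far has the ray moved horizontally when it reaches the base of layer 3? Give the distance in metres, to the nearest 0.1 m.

22.3 m

Ray parameter p = sin 10.7° / 620 m/s = 2.9946e-04 s/m.
Layer 1: θ = 10.70°; offset = 19.6·tan 10.70° = 3.703 m.
Layer 2: sin θ = p·1239 = 0.3710 → θ = 21.78°; offset = 18.1·tan 21.78° = 7.232 m.
Layer 3: sin θ = p·2607 = 0.7807 → θ = 51.32°; offset = 9.1·tan 51.32° = 11.369 m.
Σ offsets = 22.304 m.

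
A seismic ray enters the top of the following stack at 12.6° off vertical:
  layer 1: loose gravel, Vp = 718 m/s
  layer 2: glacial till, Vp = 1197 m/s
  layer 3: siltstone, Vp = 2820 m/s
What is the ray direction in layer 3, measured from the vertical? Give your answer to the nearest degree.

Ray parameter p = sin 12.6° / 718 = 3.0382e-04 s/m.
sin θ_3 = p·V_3 = 3.0382e-04 × 2820 = 0.8568.
θ_3 = arcsin 0.8568 = 58.96°.

59°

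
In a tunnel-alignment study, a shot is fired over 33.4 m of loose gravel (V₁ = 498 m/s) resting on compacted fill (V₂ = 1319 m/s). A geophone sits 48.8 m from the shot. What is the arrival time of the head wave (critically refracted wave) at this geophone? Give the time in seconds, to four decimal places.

0.1612 s

t = x/V₂ + 2h·√(V₂²−V₁²)/(V₁V₂).
√(V₂²−V₁²) = √(1319²−498²) = 1221.4 m/s; delay term = 2·33.4·1221.4/(498·1319) = 0.12421 s.
t = 48.8/1319 + 0.12421 = 0.16121 s.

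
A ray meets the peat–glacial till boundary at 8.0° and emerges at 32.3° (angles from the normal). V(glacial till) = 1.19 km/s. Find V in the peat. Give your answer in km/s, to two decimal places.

0.31 km/s

Snell's law: sin 8.0°/V₁ = sin 32.3°/V₂.
V₁ = V₂·sin 8.0°/sin 32.3° = 1.19 × 0.2605 = 0.31 km/s.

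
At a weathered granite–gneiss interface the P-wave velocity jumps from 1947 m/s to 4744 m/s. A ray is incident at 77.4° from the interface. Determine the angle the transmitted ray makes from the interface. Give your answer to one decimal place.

57.9°

Convert to the normal: θ₁ = 90° − 77.4° = 12.6°.
Snell's law: sin θ₂ = (V₂/V₁)·sin θ₁ = (4744/1947)·sin 12.6° = 0.5315.
θ₂ = sin⁻¹(0.5315) = 32.11° (from vertical).
From the interface: 90° − 32.11° = 57.89°.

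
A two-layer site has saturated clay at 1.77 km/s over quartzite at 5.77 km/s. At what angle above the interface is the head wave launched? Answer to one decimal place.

72.1°

Critical incidence: sin θ_c = V₁/V₂ = 1.77/5.77 = 0.3068.
θ_c = arcsin 0.3068 = 17.86°.
Measured from the interface: 90° − 17.86° = 72.14°.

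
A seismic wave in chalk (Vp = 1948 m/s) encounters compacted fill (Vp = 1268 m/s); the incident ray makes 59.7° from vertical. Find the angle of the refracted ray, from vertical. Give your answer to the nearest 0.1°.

Snell's law: sin θ₂ = (V₂/V₁)·sin θ₁ = (1268/1948)·sin 59.7° = 0.5620.
θ₂ = arcsin 0.5620 = 34.19° from the normal.

34.2°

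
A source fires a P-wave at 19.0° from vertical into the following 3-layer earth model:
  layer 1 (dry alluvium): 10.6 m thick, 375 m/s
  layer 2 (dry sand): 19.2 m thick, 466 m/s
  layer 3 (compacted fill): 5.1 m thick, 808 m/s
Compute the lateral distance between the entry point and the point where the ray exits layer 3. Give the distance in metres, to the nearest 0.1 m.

17.2 m

p = sin θ₁/V₁ = sin 19.0°/375 = 8.6818e-04 s/m is conserved through the stack.
Layer 1: θ = 19.00°; offset = 10.6·tan 19.00° = 3.650 m.
Layer 2: sin θ = p·466 = 0.4046 → θ = 23.86°; offset = 19.2·tan 23.86° = 8.494 m.
Layer 3: sin θ = p·808 = 0.7015 → θ = 44.55°; offset = 5.1·tan 44.55° = 5.020 m.
Summing the layer offsets gives 17.164 m.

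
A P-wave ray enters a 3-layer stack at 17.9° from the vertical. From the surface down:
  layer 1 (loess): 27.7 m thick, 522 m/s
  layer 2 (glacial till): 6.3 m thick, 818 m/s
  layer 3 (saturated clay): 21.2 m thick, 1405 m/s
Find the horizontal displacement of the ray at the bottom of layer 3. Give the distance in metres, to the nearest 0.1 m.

Apply Snell's law at each interface; in layer i the horizontal offset is hᵢ·tan θᵢ.
Layer 1: θ = 17.90°; offset = 27.7·tan 17.90° = 8.947 m.
Layer 2: sin θ = 818·sin 17.9°/522 = 0.4816, θ = 28.79°; offset = 6.3·tan 28.79° = 3.462 m.
Layer 3: sin θ = 1405·sin 17.9°/522 = 0.8273, θ = 55.82°; offset = 21.2·tan 55.82° = 31.218 m.
Total horizontal offset = 43.627 m.

43.6 m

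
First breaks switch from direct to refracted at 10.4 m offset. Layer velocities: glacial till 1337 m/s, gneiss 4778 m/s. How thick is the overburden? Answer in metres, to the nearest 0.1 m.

3.9 m

h = (x_cross/2)·√((V₂−V₁)/(V₂+V₁)).
(V₂−V₁)/(V₂+V₁) = (4778−1337)/(4778+1337) = 0.5627; √ = 0.7501.
h = (10.4/2)·0.7501 = 3.90 m.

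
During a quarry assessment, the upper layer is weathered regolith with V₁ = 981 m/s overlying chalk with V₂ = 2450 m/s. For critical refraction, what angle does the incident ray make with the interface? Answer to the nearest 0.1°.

66.4°

Critical incidence: sin θ_c = V₁/V₂ = 981/2450 = 0.4004.
θ_c = arcsin 0.4004 = 23.60°.
Measured from the interface: 90° − 23.60° = 66.40°.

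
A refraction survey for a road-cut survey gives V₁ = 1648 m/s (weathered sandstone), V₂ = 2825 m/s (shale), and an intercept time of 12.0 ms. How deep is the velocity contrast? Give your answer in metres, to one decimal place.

12.2 m

θ_c = arcsin(1648/2825) = 35.69°; cos θ_c = 0.8122.
tᵢ = 2h cos θ_c/V₁ ⇒ h = tᵢ·V₁/(2 cos θ_c) = 0.012·1648/(2·0.8122) = 12.17 m.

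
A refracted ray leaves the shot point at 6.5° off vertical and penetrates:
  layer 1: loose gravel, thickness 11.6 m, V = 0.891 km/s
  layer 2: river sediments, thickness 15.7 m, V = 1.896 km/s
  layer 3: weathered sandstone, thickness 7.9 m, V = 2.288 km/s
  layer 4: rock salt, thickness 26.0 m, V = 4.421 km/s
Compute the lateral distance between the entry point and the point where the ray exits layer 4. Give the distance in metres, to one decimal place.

p = sin θ₁/V₁ = sin 6.5°/0.891 = 1.2705e-01 s/km is conserved through the stack.
Layer 1: θ = 6.50°; offset = 11.6·tan 6.50° = 1.322 m.
Layer 2: sin θ = p·1.896 = 0.2409 → θ = 13.94°; offset = 15.7·tan 13.94° = 3.897 m.
Layer 3: sin θ = p·2.288 = 0.2907 → θ = 16.90°; offset = 7.9·tan 16.90° = 2.400 m.
Layer 4: sin θ = p·4.421 = 0.5617 → θ = 34.17°; offset = 26.0·tan 34.17° = 17.652 m.
Σ offsets = 25.270 m.

25.3 m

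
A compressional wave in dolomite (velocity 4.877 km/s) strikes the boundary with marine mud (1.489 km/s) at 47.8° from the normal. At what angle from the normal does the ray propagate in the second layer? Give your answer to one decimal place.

sin θ₁/V₁ = sin θ₂/V₂ ⇒ sin θ₂ = 1.489·sin 47.8°/4.877 = 1.489·0.7408/4.877 = 0.2262.
θ₂ = sin⁻¹(0.2262) = 13.07° (from vertical).

13.1°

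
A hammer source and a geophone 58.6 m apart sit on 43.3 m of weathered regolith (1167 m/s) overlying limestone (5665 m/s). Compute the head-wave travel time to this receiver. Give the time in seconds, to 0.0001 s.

0.0830 s

t = x/V₂ + 2h·√(V₂²−V₁²)/(V₁V₂).
√(V₂²−V₁²) = √(5665²−1167²) = 5543.5 m/s; delay term = 2·43.3·5543.5/(1167·5665) = 0.07262 s.
t = 58.6/5665 + 0.07262 = 0.08296 s.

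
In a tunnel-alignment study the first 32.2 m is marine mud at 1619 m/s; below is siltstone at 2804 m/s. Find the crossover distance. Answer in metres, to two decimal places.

124.42 m

θ_c = arcsin(1619/2804) = 35.27°, so cos θ_c = 0.8165 and tᵢ = 2h cos θ_c/V₁ = 0.0325 s.
At crossover x/V₁ = x/V₂ + tᵢ ⇒ x = tᵢ/(1/V₁ − 1/V₂) = 0.03248/(6.1767e-04 − 3.5663e-04) = 124.42 m.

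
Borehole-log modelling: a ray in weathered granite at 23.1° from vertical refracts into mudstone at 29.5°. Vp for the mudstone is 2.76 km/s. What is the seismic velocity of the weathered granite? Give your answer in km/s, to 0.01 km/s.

Snell's law: sin 23.1°/V₁ = sin 29.5°/V₂.
V₁ = V₂·sin 23.1°/sin 29.5° = 2.76 × 0.7967 = 2.20 km/s.

2.20 km/s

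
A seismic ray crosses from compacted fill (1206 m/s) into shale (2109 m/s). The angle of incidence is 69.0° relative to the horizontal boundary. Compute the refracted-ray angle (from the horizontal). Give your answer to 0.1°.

Convert to the normal: θ₁ = 90° − 69.0° = 21.0°.
sin θ₁/V₁ = sin θ₂/V₂ ⇒ sin θ₂ = 2109·sin 21.0°/1206 = 2109·0.3584/1206 = 0.6267.
θ₂ = arcsin 0.6267 = 38.81° from the normal.
From the interface: 90° − 38.81° = 51.19°.

51.2°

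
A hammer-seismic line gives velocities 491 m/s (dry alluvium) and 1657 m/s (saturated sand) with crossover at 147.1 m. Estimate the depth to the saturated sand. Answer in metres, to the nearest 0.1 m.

54.2 m

x_cross = 2h·√((V₂+V₁)/(V₂−V₁)) → h = x_cross / (2·√((V₂+V₁)/(V₂−V₁))).
√((V₂+V₁)/(V₂−V₁)) = √((1657+491)/(1657−491)) = 1.3573.
h = 147.1 / (2·1.3573) = 54.19 m.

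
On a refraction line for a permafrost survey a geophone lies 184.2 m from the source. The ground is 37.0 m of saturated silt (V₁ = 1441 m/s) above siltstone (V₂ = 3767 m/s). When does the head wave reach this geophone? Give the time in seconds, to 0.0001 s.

θ_c = arcsin(V₁/V₂) = arcsin(1441/3767) = 22.49°, cos θ_c = 0.9239.
Intercept time tᵢ = 2h cos θ_c / V₁ = 2·37.0·0.9239/1441 = 0.04745 s.
t = x/V₂ + tᵢ = 184.2/3767 + 0.04745 = 0.09635 s.

0.0963 s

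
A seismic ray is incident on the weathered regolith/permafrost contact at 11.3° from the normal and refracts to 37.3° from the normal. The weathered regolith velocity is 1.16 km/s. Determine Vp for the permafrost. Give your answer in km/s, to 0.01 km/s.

3.59 km/s

sin 11.3° = 0.1959; sin 37.3° = 0.6060.
V₂ = V₁·(sin θ₂/sin θ₁) = 1.16·(0.6060/0.1959) = 3.59 km/s.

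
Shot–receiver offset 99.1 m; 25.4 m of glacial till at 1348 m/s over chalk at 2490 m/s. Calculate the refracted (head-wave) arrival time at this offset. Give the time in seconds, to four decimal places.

0.0715 s

θ_c = arcsin(V₁/V₂) = arcsin(1348/2490) = 32.78°, cos θ_c = 0.8408.
Intercept time tᵢ = 2h cos θ_c / V₁ = 2·25.4·0.8408/1348 = 0.03169 s.
t = x/V₂ + tᵢ = 99.1/2490 + 0.03169 = 0.07148 s.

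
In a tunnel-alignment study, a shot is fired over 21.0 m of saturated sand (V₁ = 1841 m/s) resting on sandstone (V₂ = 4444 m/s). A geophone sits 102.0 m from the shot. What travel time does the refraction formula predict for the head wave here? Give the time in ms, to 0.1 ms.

43.7 ms

θ_c = arcsin(V₁/V₂) = arcsin(1841/4444) = 24.47°, cos θ_c = 0.9102.
Intercept time tᵢ = 2h cos θ_c / V₁ = 2·21.0·0.9102/1841 = 0.02076 s.
t = x/V₂ + tᵢ = 102.0/4444 + 0.02076 = 0.04372 s.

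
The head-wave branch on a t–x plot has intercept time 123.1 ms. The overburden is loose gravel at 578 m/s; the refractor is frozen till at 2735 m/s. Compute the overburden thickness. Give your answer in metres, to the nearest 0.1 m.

h = tᵢ·V₁·V₂ / (2·√(V₂²−V₁²)).
√(V₂²−V₁²) = √(2735² − 578²) = 2673.2 m/s.
h = 0.1231 s × 578 × 2735 / (2 × 2673.2) = 36.40 m.

36.4 m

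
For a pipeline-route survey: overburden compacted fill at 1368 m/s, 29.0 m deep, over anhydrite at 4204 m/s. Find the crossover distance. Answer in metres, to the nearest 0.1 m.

81.3 m

x_cross = 2h·√((V₂+V₁)/(V₂−V₁)).
(V₂+V₁)/(V₂−V₁) = (4204+1368)/(4204−1368) = 1.9647; √ = 1.4017.
x_cross = 2·29.0·1.4017 = 81.30 m.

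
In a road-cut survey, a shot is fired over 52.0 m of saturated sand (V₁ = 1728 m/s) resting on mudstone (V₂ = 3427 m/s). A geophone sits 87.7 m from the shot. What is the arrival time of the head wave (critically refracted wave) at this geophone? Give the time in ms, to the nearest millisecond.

θ_c = arcsin(V₁/V₂) = arcsin(1728/3427) = 30.28°, cos θ_c = 0.8636.
Intercept time tᵢ = 2h cos θ_c / V₁ = 2·52.0·0.8636/1728 = 0.05197 s.
t = x/V₂ + tᵢ = 87.7/3427 + 0.05197 = 0.07756 s.

78 ms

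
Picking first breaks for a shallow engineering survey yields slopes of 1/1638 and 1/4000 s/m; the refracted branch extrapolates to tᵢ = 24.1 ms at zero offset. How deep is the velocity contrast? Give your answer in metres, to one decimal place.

21.6 m

θ_c = arcsin(1638/4000) = 24.17°; cos θ_c = 0.9123.
tᵢ = 2h cos θ_c/V₁ ⇒ h = tᵢ·V₁/(2 cos θ_c) = 0.0241·1638/(2·0.9123) = 21.64 m.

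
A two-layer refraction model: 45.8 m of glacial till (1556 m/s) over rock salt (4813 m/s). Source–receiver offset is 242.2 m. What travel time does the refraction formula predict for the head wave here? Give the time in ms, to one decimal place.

106.0 ms

θ_c = arcsin(V₁/V₂) = arcsin(1556/4813) = 18.86°, cos θ_c = 0.9463.
Intercept time tᵢ = 2h cos θ_c / V₁ = 2·45.8·0.9463/1556 = 0.05571 s.
t = x/V₂ + tᵢ = 242.2/4813 + 0.05571 = 0.10603 s.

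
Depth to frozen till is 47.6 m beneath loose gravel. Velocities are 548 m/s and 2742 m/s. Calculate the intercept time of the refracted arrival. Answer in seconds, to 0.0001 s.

0.1702 s

θ_c = arcsin(V₁/V₂) = arcsin(548/2742) = 11.53°; cos θ_c = 0.9798.
tᵢ = 2h·cos θ_c / V₁ = 2·47.6·0.9798 / 548 = 0.17022 s.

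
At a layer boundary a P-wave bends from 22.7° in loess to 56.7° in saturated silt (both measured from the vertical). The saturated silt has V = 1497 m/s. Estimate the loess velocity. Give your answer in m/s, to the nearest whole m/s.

Snell's law: sin 22.7°/V₁ = sin 56.7°/V₂.
V₁ = V₂·sin 22.7°/sin 56.7° = 1497 × 0.4617 = 691.19 m/s.

691 m/s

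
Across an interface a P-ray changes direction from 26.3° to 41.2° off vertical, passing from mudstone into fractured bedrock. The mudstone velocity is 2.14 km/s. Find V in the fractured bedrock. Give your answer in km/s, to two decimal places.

sin 26.3° = 0.4431; sin 41.2° = 0.6587.
V₂ = V₁·(sin θ₂/sin θ₁) = 2.14·(0.6587/0.4431) = 3.18 km/s.

3.18 km/s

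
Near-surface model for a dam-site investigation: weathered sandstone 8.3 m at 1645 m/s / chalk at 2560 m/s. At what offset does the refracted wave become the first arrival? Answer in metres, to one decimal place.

35.6 m

x_cross = 2h·√((V₂+V₁)/(V₂−V₁)).
(V₂+V₁)/(V₂−V₁) = (2560+1645)/(2560−1645) = 4.5956; √ = 2.1437.
x_cross = 2·8.3·2.1437 = 35.59 m.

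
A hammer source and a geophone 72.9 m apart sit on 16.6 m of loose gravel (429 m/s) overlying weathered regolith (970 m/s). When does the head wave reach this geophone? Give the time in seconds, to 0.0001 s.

0.1446 s

t = x/V₂ + 2h·√(V₂²−V₁²)/(V₁V₂).
√(V₂²−V₁²) = √(970²−429²) = 870.0 m/s; delay term = 2·16.6·870.0/(429·970) = 0.06941 s.
t = 72.9/970 + 0.06941 = 0.14456 s.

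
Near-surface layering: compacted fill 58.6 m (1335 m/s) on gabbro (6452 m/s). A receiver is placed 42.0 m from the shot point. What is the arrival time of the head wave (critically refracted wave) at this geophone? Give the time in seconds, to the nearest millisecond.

θ_c = arcsin(V₁/V₂) = arcsin(1335/6452) = 11.94°, cos θ_c = 0.9784.
Intercept time tᵢ = 2h cos θ_c / V₁ = 2·58.6·0.9784/1335 = 0.08589 s.
t = x/V₂ + tᵢ = 42.0/6452 + 0.08589 = 0.09240 s.

0.092 s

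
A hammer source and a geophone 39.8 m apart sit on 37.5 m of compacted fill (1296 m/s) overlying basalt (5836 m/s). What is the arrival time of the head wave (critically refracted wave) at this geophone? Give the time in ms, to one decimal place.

t = x/V₂ + 2h·√(V₂²−V₁²)/(V₁V₂).
√(V₂²−V₁²) = √(5836²−1296²) = 5690.3 m/s; delay term = 2·37.5·5690.3/(1296·5836) = 0.05643 s.
t = 39.8/5836 + 0.05643 = 0.06325 s.

63.2 ms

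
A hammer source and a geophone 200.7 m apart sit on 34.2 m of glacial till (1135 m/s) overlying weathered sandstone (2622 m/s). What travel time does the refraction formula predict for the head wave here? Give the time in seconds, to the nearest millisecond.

θ_c = arcsin(V₁/V₂) = arcsin(1135/2622) = 25.65°, cos θ_c = 0.9015.
Intercept time tᵢ = 2h cos θ_c / V₁ = 2·34.2·0.9015/1135 = 0.05433 s.
t = x/V₂ + tᵢ = 200.7/2622 + 0.05433 = 0.13087 s.

0.131 s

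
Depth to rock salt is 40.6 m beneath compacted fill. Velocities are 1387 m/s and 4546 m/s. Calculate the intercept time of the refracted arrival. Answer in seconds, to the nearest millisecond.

0.056 s

θ_c = arcsin(V₁/V₂) = arcsin(1387/4546) = 17.76°; cos θ_c = 0.9523.
tᵢ = 2h·cos θ_c / V₁ = 2·40.6·0.9523 / 1387 = 0.05575 s.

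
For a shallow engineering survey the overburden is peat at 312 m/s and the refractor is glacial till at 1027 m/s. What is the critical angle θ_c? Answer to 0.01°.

17.69°

At critical incidence the refracted ray runs along the interface (θ₂ = 90°), so sin θ_c = V₁/V₂.
θ_c = arcsin(312/1027) = arcsin 0.3038 = 17.69°.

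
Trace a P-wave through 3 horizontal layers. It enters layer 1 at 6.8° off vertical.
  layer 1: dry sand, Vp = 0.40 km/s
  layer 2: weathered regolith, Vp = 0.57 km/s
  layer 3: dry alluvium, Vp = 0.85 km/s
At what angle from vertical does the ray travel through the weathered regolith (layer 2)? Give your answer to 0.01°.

9.71°

Snell's law across each interface conserves sin θ / V, so sin θ_2 = V_2·sin θ₁/V₁.
sin θ_2 = 0.57 × sin 6.8° / 0.40 = 0.1687.
θ_2 = 9.71° from the vertical.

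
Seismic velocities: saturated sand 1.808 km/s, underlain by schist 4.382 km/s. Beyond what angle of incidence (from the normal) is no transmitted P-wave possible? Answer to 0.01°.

At critical incidence the refracted ray runs along the interface (θ₂ = 90°), so sin θ_c = V₁/V₂.
θ_c = arcsin(1.808/4.382) = arcsin 0.4126 = 24.37°.

24.37°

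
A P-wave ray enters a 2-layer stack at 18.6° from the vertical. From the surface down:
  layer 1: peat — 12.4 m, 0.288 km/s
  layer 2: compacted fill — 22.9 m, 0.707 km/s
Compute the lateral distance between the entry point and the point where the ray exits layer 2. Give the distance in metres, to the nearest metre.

33 m

p = sin θ₁/V₁ = sin 18.6°/0.288 = 1.1075e+00 s/km is conserved through the stack.
Layer 1: θ = 18.60°; offset = 12.4·tan 18.60° = 4.173 m.
Layer 2: sin θ = p·0.707 = 0.7830 → θ = 51.54°; offset = 22.9·tan 51.54° = 28.827 m.
Σ offsets = 33.000 m.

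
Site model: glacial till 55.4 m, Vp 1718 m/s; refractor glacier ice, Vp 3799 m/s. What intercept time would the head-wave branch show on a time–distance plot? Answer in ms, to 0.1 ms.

57.5 ms

θ_c = arcsin(V₁/V₂) = arcsin(1718/3799) = 26.89°; cos θ_c = 0.8919.
tᵢ = 2h·cos θ_c / V₁ = 2·55.4·0.8919 / 1718 = 0.05752 s.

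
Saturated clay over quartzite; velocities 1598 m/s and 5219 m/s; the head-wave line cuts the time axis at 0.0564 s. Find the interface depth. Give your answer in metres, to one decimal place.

h = tᵢ·V₁·V₂ / (2·√(V₂²−V₁²)).
√(V₂²−V₁²) = √(5219² − 1598²) = 4968.3 m/s.
h = 0.0564 s × 1598 × 5219 / (2 × 4968.3) = 47.34 m.

47.3 m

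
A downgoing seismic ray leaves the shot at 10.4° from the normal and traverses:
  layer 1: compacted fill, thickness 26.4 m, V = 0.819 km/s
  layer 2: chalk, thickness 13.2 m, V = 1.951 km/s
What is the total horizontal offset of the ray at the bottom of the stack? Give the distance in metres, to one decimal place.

Ray parameter p = sin 10.4° / 0.819 km/s = 2.2041e-01 s/km.
Layer 1: θ = 10.40°; offset = 26.4·tan 10.40° = 4.845 m.
Layer 2: sin θ = p·1.951 = 0.4300 → θ = 25.47°; offset = 13.2·tan 25.47° = 6.287 m.
Σ offsets = 11.133 m.

11.1 m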